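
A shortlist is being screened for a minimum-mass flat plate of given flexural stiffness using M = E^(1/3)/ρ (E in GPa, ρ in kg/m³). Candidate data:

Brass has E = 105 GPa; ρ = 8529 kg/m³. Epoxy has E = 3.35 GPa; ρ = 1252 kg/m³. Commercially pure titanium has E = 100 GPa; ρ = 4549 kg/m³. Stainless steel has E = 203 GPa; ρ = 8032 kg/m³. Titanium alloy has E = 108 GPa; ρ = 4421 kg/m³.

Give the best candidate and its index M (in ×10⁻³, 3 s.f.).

epoxy, M = 1.20×10⁻³

Evaluate M for each candidate:
  epoxy: M = 1.20×10⁻³
  titanium alloy: M = 1.08×10⁻³
  commercially pure titanium: M = 1.02×10⁻³
  stainless steel: M = 0.732×10⁻³
  brass: M = 0.553×10⁻³
The maximum is for epoxy.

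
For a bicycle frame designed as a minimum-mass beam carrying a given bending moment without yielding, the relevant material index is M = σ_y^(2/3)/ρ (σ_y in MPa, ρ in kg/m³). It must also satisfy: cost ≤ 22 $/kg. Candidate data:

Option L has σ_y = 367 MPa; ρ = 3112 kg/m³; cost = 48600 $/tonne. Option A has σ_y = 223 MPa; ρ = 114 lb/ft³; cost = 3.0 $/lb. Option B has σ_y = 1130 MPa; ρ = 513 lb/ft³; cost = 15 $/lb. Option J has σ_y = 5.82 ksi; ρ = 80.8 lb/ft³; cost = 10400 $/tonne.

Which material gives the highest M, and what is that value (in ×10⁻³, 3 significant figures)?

Screen on constraints: cost ≤ 22 $/kg. Survivors: option A, option J.
Convert each candidate to consistent units, then evaluate M:
  option A: σ_y = 223.0 MPa, ρ = 1826 kg/m³
  option J: σ_y = 40.13 MPa, ρ = 1294 kg/m³
  option A: M = 20.1×10⁻³
  option J: M = 9.06×10⁻³
The maximum is for option A.

option A, M = 20.1×10⁻³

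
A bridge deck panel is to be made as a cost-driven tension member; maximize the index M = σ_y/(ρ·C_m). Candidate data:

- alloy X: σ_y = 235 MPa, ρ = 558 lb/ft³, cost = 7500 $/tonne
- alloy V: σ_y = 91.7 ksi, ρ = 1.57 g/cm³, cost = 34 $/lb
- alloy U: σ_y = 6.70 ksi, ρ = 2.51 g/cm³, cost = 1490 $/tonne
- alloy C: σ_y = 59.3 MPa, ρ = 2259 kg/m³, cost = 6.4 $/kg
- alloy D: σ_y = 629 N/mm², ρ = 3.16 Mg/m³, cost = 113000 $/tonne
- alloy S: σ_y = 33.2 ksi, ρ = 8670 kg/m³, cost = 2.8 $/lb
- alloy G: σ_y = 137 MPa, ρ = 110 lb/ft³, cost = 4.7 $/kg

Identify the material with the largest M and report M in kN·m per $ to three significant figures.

alloy G, M = 16.5 kN·m per $

Normalizing units and computing the index:
  alloy X: σ_y = 235.0 MPa, ρ = 8938 kg/m³, cost = 7.500 $/kg
  alloy V: σ_y = 632.2 MPa, ρ = 1570 kg/m³, cost = 74.96 $/kg
  alloy U: σ_y = 46.19 MPa, ρ = 2510 kg/m³, cost = 1.490 $/kg
  alloy C: σ_y = 59.30 MPa, ρ = 2259 kg/m³, cost = 6.400 $/kg
  alloy D: σ_y = 629.0 MPa, ρ = 3160 kg/m³, cost = 113.0 $/kg
  alloy S: σ_y = 228.9 MPa, ρ = 8670 kg/m³, cost = 6.173 $/kg
  alloy G: σ_y = 137.0 MPa, ρ = 1762 kg/m³, cost = 4.700 $/kg
  alloy G: M = 16.5 kN·m per $
  alloy U: M = 12.4 kN·m per $
  alloy V: M = 5.37 kN·m per $
  alloy S: M = 4.28 kN·m per $
  alloy C: M = 4.10 kN·m per $
  alloy X: M = 3.51 kN·m per $
  alloy D: M = 1.76 kN·m per $
Alloy G has the largest M.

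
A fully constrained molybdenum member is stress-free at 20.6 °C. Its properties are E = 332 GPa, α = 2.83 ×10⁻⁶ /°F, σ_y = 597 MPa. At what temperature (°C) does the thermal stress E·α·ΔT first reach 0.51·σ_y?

201 °C

α = 2.83×10⁻⁶/°F × 9/5 = 5.09×10⁻⁶/K.
E·α·ΔT = 304.5 MPa ⇒ ΔT = 304.5 / (332.0×10³ × 5.09×10⁻⁶) = 180.0 K.
T = 20.6 + 180.0 = 200.6 °C.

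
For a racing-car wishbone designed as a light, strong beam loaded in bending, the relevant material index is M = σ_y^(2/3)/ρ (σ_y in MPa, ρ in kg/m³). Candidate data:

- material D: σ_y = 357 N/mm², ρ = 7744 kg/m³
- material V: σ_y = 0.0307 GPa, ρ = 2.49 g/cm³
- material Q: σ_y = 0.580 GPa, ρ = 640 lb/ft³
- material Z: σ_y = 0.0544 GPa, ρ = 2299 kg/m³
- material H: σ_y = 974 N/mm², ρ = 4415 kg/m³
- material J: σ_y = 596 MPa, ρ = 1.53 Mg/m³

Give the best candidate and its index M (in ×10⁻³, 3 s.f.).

material J, M = 46.3×10⁻³

In SI units:
  material D: σ_y = 357.0 MPa, ρ = 7744 kg/m³
  material V: σ_y = 30.70 MPa, ρ = 2490 kg/m³
  material Q: σ_y = 580.0 MPa, ρ = 10250 kg/m³
  material Z: σ_y = 54.40 MPa, ρ = 2299 kg/m³
  material H: σ_y = 974.0 MPa, ρ = 4415 kg/m³
  material J: σ_y = 596.0 MPa, ρ = 1530 kg/m³
  material J: M = 46.3×10⁻³
  material H: M = 22.3×10⁻³
  material Q: M = 6.78×10⁻³
  material D: M = 6.50×10⁻³
  material Z: M = 6.24×10⁻³
  material V: M = 3.94×10⁻³
The maximum is for material J.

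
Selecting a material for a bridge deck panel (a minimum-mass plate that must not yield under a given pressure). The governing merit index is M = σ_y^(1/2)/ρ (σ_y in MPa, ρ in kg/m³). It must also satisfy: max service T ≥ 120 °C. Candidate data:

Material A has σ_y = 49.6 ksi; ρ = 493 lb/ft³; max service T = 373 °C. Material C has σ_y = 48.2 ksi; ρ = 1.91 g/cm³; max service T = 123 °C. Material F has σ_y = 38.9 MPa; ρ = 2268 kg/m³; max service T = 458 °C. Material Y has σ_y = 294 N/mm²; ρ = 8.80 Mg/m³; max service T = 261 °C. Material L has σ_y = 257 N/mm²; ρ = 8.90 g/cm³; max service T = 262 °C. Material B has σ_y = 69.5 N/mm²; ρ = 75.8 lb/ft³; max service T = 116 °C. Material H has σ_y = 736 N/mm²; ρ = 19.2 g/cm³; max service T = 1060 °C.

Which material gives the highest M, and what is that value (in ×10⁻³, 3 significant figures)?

Screen on constraints: max service T ≥ 120 °C. Survivors: material A, material C, material F, material Y, material L, material H.
Normalizing units and computing the index:
  material A: σ_y = 342.0 MPa, ρ = 7897 kg/m³
  material C: σ_y = 332.3 MPa, ρ = 1910 kg/m³
  material F: σ_y = 38.90 MPa, ρ = 2268 kg/m³
  material Y: σ_y = 294.0 MPa, ρ = 8800 kg/m³
  material L: σ_y = 257.0 MPa, ρ = 8900 kg/m³
  material H: σ_y = 736.0 MPa, ρ = 19200 kg/m³
  material C: M = 9.54×10⁻³
  material F: M = 2.75×10⁻³
  material A: M = 2.34×10⁻³
  material Y: M = 1.95×10⁻³
  material L: M = 1.80×10⁻³
  material H: M = 1.41×10⁻³
Highest index: material C.

material C, M = 9.54×10⁻³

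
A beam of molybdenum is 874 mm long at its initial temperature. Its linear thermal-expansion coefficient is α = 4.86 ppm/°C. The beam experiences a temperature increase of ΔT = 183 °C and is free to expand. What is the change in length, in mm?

ΔL = α·L₀·ΔT = 4.86×10⁻⁶ × 874 mm × 183.0 K = 0.777 mm.

0.777 mm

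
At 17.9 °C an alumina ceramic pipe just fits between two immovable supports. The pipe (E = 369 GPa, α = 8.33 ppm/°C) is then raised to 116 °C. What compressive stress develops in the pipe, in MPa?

302 MPa

ΔT = 98.10 K. Constrained thermal stress σ = E·α·ΔT = 369.0×10³ MPa × 8.33×10⁻⁶ × 98.10 = 302 MPa (compressive).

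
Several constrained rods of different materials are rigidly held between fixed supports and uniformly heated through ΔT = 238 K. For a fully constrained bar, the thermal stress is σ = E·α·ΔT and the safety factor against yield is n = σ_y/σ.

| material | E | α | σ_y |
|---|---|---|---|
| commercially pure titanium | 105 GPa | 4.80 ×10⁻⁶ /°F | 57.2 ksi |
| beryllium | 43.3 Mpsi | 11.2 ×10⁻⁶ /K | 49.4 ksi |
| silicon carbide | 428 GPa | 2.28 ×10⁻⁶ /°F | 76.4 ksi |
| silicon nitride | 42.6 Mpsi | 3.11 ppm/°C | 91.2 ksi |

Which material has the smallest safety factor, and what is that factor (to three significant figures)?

beryllium, n = 0.428

With everything in SI (GPa, ×10⁻⁶/K, MPa):
  commercially pure titanium: E = 105.0, α = 8.64, σ_y = 394.4 → σ = 216 MPa, n = 1.83
  beryllium: E = 298.5, α = 11.2, σ_y = 340.6 → σ = 796 MPa, n = 0.428
  silicon carbide: E = 428.0, α = 4.10, σ_y = 526.8 → σ = 418 MPa, n = 1.26
  silicon nitride: E = 293.7, α = 3.11, σ_y = 628.8 → σ = 217 MPa, n = 2.89
The minimum is beryllium at n = 0.428.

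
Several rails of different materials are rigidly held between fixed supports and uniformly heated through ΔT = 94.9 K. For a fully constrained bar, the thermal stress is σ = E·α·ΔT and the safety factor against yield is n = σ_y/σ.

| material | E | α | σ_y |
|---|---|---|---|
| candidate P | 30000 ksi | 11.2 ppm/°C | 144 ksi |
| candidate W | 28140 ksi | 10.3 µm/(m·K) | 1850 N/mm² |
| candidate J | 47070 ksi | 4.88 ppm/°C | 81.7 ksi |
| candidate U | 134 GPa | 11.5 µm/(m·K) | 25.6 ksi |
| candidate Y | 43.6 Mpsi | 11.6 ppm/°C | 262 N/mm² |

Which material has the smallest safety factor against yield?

candidate Y

Converting E to GPa, α to ×10⁻⁶/K, σ_y to MPa, then σ and n for each:
  candidate P: E = 206.8, α = 11.2, σ_y = 992.8 → σ = 220 MPa, n = 4.52
  candidate W: E = 194.0, α = 10.3, σ_y = 1850 → σ = 190 MPa, n = 9.75
  candidate J: E = 324.5, α = 4.88, σ_y = 563.3 → σ = 150 MPa, n = 3.75
  candidate U: E = 134.0, α = 11.5, σ_y = 176.5 → σ = 146 MPa, n = 1.21
  candidate Y: E = 300.6, α = 11.6, σ_y = 262.0 → σ = 331 MPa, n = 0.792
Candidate Y has the lowest safety factor, n = 0.792.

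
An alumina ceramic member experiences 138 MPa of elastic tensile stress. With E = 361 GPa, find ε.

3.82×10⁻⁴

ε = σ/E = 138 / 361000 = 3.82×10⁻⁴.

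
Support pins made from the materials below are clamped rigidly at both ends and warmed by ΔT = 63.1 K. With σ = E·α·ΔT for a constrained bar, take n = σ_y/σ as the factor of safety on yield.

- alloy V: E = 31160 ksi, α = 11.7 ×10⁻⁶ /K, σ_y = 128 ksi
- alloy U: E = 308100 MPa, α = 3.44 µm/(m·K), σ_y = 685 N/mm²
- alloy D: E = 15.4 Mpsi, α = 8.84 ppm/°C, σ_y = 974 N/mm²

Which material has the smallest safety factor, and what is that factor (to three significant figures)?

alloy V, n = 5.56

Per material, after unit conversion:
  alloy V: E = 214.8, α = 11.7, σ_y = 882.5 → σ = 159 MPa, n = 5.56
  alloy U: E = 308.1, α = 3.44, σ_y = 685.0 → σ = 66.9 MPa, n = 10.2
  alloy D: E = 106.2, α = 8.84, σ_y = 974.0 → σ = 59.2 MPa, n = 16.4
Smallest n: alloy V with n = 5.56.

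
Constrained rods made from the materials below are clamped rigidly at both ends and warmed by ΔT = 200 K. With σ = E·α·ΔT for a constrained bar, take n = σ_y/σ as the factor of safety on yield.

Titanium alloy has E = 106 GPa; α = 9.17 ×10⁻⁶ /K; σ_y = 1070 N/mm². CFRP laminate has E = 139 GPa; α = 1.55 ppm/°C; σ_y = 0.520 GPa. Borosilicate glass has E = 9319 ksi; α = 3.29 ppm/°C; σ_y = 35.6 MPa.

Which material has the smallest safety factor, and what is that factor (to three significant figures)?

Per material, after unit conversion:
  titanium alloy: E = 106.0, α = 9.17, σ_y = 1070 → σ = 194 MPa, n = 5.50
  CFRP laminate: E = 139.0, α = 1.55, σ_y = 520.0 → σ = 43.1 MPa, n = 12.1
  borosilicate glass: E = 64.25, α = 3.29, σ_y = 35.60 → σ = 42.3 MPa, n = 0.842
Smallest n: borosilicate glass with n = 0.842.

borosilicate glass, n = 0.842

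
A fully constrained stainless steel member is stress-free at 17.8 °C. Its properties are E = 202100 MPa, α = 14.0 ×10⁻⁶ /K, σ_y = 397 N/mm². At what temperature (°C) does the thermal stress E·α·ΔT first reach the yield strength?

158 °C

E = 202100 MPa = 202.1 GPa.
σ_y = 397 N/mm² = 397.0 MPa.
E·α·ΔT = 397.0 MPa ⇒ ΔT = 397.0 / (202.1×10³ × 14.0×10⁻⁶) = 140.3 K.
T = 17.8 + 140.3 = 158.1 °C.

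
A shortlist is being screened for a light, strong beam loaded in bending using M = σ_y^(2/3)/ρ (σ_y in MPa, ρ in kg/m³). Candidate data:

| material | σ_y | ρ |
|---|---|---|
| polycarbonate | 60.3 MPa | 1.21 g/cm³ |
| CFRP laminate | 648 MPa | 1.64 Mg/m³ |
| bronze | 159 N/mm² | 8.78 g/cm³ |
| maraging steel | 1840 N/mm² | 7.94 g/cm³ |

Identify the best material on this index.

CFRP laminate

Convert each candidate to consistent units, then evaluate M:
  polycarbonate: σ_y = 60.30 MPa, ρ = 1210 kg/m³
  CFRP laminate: σ_y = 648.0 MPa, ρ = 1640 kg/m³
  bronze: σ_y = 159.0 MPa, ρ = 8780 kg/m³
  maraging steel: σ_y = 1840 MPa, ρ = 7940 kg/m³
  CFRP laminate: M = 45.7×10⁻³
  maraging steel: M = 18.9×10⁻³
  polycarbonate: M = 12.7×10⁻³
  bronze: M = 3.34×10⁻³
The maximum is for CFRP laminate.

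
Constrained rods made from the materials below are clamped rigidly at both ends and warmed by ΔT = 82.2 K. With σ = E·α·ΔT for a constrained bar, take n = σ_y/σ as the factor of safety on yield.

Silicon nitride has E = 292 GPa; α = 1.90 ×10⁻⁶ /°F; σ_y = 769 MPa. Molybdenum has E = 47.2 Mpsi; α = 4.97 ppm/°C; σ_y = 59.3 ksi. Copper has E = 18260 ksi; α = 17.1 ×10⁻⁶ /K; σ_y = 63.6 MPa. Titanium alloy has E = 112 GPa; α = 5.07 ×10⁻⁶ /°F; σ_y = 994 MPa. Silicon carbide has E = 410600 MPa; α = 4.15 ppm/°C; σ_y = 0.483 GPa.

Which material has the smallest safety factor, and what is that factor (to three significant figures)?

Converting E to GPa, α to ×10⁻⁶/K, σ_y to MPa, then σ and n for each:
  silicon nitride: E = 292.0, α = 3.42, σ_y = 769.0 → σ = 82.1 MPa, n = 9.37
  molybdenum: E = 325.4, α = 4.97, σ_y = 408.9 → σ = 133 MPa, n = 3.08
  copper: E = 125.9, α = 17.1, σ_y = 63.60 → σ = 177 MPa, n = 0.359
  titanium alloy: E = 112.0, α = 9.13, σ_y = 994.0 → σ = 84.0 MPa, n = 11.8
  silicon carbide: E = 410.6, α = 4.15, σ_y = 483.0 → σ = 140 MPa, n = 3.45
The minimum is copper at n = 0.359.

copper, n = 0.359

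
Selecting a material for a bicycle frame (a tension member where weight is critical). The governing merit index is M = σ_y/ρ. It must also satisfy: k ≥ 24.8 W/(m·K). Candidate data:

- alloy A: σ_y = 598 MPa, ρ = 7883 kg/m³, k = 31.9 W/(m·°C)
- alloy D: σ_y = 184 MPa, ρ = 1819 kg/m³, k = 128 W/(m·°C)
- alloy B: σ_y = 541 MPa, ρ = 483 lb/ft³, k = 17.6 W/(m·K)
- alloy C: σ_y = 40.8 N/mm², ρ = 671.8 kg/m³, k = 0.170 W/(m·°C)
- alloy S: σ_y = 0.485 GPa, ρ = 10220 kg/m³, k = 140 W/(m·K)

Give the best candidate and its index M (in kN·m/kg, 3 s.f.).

alloy D, M = 101 kN·m/kg

Screen on constraints: k ≥ 24.8 W/(m·K). Survivors: alloy A, alloy D, alloy S.
Putting every candidate on a common basis:
  alloy A: σ_y = 598.0 MPa, ρ = 7883 kg/m³
  alloy D: σ_y = 184.0 MPa, ρ = 1819 kg/m³
  alloy S: σ_y = 485.0 MPa, ρ = 10220 kg/m³
  alloy D: M = 101 kN·m/kg
  alloy A: M = 75.9 kN·m/kg
  alloy S: M = 47.5 kN·m/kg
Alloy D has the largest M.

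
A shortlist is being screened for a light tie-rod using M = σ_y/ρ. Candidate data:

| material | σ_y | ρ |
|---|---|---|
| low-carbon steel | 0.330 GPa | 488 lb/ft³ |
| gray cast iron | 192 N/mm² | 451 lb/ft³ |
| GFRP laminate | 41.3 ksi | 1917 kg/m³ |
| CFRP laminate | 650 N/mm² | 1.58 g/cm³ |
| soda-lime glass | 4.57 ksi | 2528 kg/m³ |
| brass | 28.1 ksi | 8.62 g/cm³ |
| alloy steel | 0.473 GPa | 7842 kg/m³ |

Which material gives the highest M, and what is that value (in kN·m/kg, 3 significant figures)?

Normalizing units and computing the index:
  low-carbon steel: σ_y = 330.0 MPa, ρ = 7817 kg/m³
  gray cast iron: σ_y = 192.0 MPa, ρ = 7224 kg/m³
  GFRP laminate: σ_y = 284.8 MPa, ρ = 1917 kg/m³
  CFRP laminate: σ_y = 650.0 MPa, ρ = 1580 kg/m³
  soda-lime glass: σ_y = 31.51 MPa, ρ = 2528 kg/m³
  brass: σ_y = 193.7 MPa, ρ = 8620 kg/m³
  alloy steel: σ_y = 473.0 MPa, ρ = 7842 kg/m³
  CFRP laminate: M = 411 kN·m/kg
  GFRP laminate: M = 149 kN·m/kg
  alloy steel: M = 60.3 kN·m/kg
  low-carbon steel: M = 42.2 kN·m/kg
  gray cast iron: M = 26.6 kN·m/kg
  brass: M = 22.5 kN·m/kg
  soda-lime glass: M = 12.5 kN·m/kg
CFRP laminate has the largest M.

CFRP laminate, M = 411 kN·m/kg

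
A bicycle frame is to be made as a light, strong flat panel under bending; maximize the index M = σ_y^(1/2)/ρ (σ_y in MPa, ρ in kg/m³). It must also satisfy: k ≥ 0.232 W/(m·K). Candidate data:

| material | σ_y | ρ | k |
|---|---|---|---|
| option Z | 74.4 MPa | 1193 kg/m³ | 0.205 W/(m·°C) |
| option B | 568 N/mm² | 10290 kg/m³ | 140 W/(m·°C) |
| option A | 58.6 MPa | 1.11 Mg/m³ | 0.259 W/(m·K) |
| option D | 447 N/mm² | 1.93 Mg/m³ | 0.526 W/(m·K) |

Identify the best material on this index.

Screen on constraints: k ≥ 0.232 W/(m·K). Survivors: option B, option A, option D.
In SI units:
  option B: σ_y = 568.0 MPa, ρ = 10290 kg/m³
  option A: σ_y = 58.60 MPa, ρ = 1110 kg/m³
  option D: σ_y = 447.0 MPa, ρ = 1930 kg/m³
  option D: M = 11.0×10⁻³
  option A: M = 6.90×10⁻³
  option B: M = 2.32×10⁻³
Option D ranks first.

option D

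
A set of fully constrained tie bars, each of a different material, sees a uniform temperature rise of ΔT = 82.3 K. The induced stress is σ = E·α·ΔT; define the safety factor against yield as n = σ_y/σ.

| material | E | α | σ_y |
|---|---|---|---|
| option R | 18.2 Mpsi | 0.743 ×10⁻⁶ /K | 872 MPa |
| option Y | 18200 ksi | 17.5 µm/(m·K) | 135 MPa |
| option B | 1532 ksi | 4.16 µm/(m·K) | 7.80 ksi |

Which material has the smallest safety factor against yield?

option Y

In consistent units (E in GPa, α in ×10⁻⁶/K, σ_y in MPa):
  option R: E = 125.5, α = 0.743, σ_y = 872.0 → σ = 7.67 MPa, n = 114
  option Y: E = 125.5, α = 17.5, σ_y = 135.0 → σ = 181 MPa, n = 0.747
  option B: E = 10.56, α = 4.16, σ_y = 53.78 → σ = 3.62 MPa, n = 14.9
Option Y has the lowest safety factor, n = 0.747.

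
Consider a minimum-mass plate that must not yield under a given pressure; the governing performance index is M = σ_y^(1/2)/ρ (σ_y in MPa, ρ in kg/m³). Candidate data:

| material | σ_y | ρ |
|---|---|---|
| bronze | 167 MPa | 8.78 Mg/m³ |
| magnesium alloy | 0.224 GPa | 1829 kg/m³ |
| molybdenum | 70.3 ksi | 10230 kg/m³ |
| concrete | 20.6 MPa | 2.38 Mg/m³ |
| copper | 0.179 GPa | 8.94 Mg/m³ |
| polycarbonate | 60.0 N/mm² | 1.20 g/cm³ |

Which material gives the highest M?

magnesium alloy

After converting to SI:
  bronze: σ_y = 167.0 MPa, ρ = 8780 kg/m³
  magnesium alloy: σ_y = 224.0 MPa, ρ = 1829 kg/m³
  molybdenum: σ_y = 484.7 MPa, ρ = 10230 kg/m³
  concrete: σ_y = 20.60 MPa, ρ = 2380 kg/m³
  copper: σ_y = 179.0 MPa, ρ = 8940 kg/m³
  polycarbonate: σ_y = 60.00 MPa, ρ = 1200 kg/m³
  magnesium alloy: M = 8.18×10⁻³
  polycarbonate: M = 6.45×10⁻³
  molybdenum: M = 2.15×10⁻³
  concrete: M = 1.91×10⁻³
  copper: M = 1.50×10⁻³
  bronze: M = 1.47×10⁻³
Magnesium alloy has the largest M.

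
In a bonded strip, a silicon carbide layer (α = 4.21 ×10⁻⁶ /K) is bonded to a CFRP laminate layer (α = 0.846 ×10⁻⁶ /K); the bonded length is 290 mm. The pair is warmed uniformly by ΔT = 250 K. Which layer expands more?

silicon carbide

α(silicon carbide) = 4.21×10⁻⁶/K vs α(CFRP laminate) = 0.846×10⁻⁶/K.
Higher α expands more for the same ΔT: silicon carbide.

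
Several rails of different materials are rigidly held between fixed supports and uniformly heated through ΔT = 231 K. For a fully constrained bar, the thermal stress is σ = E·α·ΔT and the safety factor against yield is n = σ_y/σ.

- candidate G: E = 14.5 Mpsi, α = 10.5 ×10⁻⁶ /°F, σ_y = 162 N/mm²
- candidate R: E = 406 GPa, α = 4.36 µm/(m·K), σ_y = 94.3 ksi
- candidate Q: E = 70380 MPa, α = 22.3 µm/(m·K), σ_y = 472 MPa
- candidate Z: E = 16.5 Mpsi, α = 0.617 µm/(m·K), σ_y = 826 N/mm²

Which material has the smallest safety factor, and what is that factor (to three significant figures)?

candidate G, n = 0.371

Converting E to GPa, α to ×10⁻⁶/K, σ_y to MPa, then σ and n for each:
  candidate G: E = 99.97, α = 18.9, σ_y = 162.0 → σ = 436 MPa, n = 0.371
  candidate R: E = 406.0, α = 4.36, σ_y = 650.2 → σ = 409 MPa, n = 1.59
  candidate Q: E = 70.38, α = 22.3, σ_y = 472.0 → σ = 363 MPa, n = 1.30
  candidate Z: E = 113.8, α = 0.617, σ_y = 826.0 → σ = 16.2 MPa, n = 50.9
The minimum is candidate G at n = 0.371.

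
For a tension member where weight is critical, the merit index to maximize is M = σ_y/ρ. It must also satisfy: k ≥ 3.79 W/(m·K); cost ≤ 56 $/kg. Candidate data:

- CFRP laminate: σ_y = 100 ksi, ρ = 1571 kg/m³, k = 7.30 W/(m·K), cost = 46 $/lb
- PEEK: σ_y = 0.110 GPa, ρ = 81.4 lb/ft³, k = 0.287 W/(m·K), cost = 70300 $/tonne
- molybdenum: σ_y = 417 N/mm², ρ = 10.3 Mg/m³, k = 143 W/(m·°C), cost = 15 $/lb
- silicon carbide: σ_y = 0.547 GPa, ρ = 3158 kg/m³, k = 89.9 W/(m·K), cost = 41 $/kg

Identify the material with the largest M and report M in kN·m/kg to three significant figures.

Screen on constraints: k ≥ 3.79 W/(m·K); cost ≤ 56 $/kg. Survivors: molybdenum, silicon carbide.
Convert each candidate to consistent units, then evaluate M:
  molybdenum: σ_y = 417.0 MPa, ρ = 10300 kg/m³
  silicon carbide: σ_y = 547.0 MPa, ρ = 3158 kg/m³
  silicon carbide: M = 173 kN·m/kg
  molybdenum: M = 40.5 kN·m/kg
Silicon carbide has the largest M.

silicon carbide, M = 173 kN·m/kg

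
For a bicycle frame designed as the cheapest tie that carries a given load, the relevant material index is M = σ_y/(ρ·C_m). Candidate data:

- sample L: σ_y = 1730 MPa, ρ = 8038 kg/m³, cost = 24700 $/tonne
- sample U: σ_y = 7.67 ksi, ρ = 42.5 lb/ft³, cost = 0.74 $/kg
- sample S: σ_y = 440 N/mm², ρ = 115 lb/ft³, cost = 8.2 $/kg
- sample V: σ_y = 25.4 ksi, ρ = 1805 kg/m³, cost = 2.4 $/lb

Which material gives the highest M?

sample U

After converting to SI:
  sample L: σ_y = 1730 MPa, ρ = 8038 kg/m³, cost = 24.70 $/kg
  sample U: σ_y = 52.88 MPa, ρ = 680.8 kg/m³, cost = 0.7400 $/kg
  sample S: σ_y = 440.0 MPa, ρ = 1842 kg/m³, cost = 8.200 $/kg
  sample V: σ_y = 175.1 MPa, ρ = 1805 kg/m³, cost = 5.291 $/kg
  sample U: M = 105 kN·m per $
  sample S: M = 29.1 kN·m per $
  sample V: M = 18.3 kN·m per $
  sample L: M = 8.71 kN·m per $
Sample U has the largest M.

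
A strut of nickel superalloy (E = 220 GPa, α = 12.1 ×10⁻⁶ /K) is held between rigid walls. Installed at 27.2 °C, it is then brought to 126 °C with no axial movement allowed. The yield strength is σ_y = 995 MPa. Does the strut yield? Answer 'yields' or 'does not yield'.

ΔT = 98.80 K. Constrained thermal stress σ = E·α·ΔT = 220.0×10³ MPa × 12.1×10⁻⁶ × 98.80 = 263 MPa (compressive).
Compare to σ_y = 995 MPa: σ < σ_y, so it does not yield.

does not yield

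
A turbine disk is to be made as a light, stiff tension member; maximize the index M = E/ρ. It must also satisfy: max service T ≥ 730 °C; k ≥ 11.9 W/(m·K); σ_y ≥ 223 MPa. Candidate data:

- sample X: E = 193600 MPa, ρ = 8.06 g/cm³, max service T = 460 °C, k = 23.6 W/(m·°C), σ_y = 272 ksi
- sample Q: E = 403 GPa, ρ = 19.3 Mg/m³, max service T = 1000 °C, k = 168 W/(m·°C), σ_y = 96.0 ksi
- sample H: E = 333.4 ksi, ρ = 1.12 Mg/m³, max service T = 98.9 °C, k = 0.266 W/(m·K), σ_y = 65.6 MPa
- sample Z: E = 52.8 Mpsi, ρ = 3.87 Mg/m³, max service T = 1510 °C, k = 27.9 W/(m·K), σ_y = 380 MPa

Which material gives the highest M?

Screen on constraints: max service T ≥ 730 °C; k ≥ 11.9 W/(m·K); σ_y ≥ 223 MPa. Survivors: sample Q, sample Z.
After converting to SI:
  sample Q: E = 403.0 GPa, ρ = 19300 kg/m³
  sample Z: E = 364.0 GPa, ρ = 3870 kg/m³
  sample Z: M = 94.1 MN·m/kg
  sample Q: M = 20.9 MN·m/kg
Sample Z has the largest M.

sample Z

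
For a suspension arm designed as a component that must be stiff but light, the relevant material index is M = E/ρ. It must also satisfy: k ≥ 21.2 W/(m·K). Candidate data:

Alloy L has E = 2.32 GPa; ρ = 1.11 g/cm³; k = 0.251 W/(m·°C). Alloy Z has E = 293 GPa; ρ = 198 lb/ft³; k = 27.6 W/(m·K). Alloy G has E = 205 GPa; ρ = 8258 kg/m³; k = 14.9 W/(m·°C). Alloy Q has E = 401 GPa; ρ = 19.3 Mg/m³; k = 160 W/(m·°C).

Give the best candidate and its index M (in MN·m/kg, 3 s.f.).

alloy Z, M = 92.4 MN·m/kg

Screen on constraints: k ≥ 21.2 W/(m·K). Survivors: alloy Z, alloy Q.
After converting to SI:
  alloy Z: E = 293.0 GPa, ρ = 3172 kg/m³
  alloy Q: E = 401.0 GPa, ρ = 19300 kg/m³
  alloy Z: M = 92.4 MN·m/kg
  alloy Q: M = 20.8 MN·m/kg
Alloy Z has the largest M.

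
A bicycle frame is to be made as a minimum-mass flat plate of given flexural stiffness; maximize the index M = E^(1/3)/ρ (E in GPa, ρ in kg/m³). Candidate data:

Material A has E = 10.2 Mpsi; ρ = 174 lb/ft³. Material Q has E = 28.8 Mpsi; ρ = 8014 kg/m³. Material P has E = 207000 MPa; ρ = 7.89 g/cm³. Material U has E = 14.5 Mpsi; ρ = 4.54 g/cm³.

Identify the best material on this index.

After converting to SI:
  material A: E = 70.33 GPa, ρ = 2787 kg/m³
  material Q: E = 198.6 GPa, ρ = 8014 kg/m³
  material P: E = 207.0 GPa, ρ = 7890 kg/m³
  material U: E = 99.97 GPa, ρ = 4540 kg/m³
  material A: M = 1.48×10⁻³
  material U: M = 1.02×10⁻³
  material P: M = 0.750×10⁻³
  material Q: M = 0.728×10⁻³
Material A has the largest M.

material A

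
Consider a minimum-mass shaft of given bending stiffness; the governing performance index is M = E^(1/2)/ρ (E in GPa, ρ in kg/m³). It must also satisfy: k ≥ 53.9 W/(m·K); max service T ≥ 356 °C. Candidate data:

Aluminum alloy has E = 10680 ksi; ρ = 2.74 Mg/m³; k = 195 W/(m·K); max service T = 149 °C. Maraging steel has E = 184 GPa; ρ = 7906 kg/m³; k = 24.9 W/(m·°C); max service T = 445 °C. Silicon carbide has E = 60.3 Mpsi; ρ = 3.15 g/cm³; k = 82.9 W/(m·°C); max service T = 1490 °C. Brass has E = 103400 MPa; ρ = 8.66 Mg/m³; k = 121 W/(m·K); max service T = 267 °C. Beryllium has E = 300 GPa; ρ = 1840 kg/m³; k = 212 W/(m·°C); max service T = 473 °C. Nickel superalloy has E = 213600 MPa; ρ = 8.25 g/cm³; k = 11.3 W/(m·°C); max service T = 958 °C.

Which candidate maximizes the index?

Screen on constraints: k ≥ 53.9 W/(m·K); max service T ≥ 356 °C. Survivors: silicon carbide, beryllium.
Convert each candidate to consistent units, then evaluate M:
  silicon carbide: E = 415.8 GPa, ρ = 3150 kg/m³
  beryllium: E = 300.0 GPa, ρ = 1840 kg/m³
  beryllium: M = 9.41×10⁻³
  silicon carbide: M = 6.47×10⁻³
Beryllium has the largest M.

beryllium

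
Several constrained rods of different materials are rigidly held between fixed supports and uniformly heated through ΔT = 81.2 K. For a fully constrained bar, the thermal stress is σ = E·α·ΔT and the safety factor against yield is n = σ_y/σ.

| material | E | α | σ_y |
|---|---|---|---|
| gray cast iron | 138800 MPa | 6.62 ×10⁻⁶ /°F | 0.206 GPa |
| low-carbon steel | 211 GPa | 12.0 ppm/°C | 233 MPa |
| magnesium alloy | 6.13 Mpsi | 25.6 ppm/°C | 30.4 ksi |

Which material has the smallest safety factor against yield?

low-carbon steel

With everything in SI (GPa, ×10⁻⁶/K, MPa):
  gray cast iron: E = 138.8, α = 11.9, σ_y = 206.0 → σ = 134 MPa, n = 1.53
  low-carbon steel: E = 211.0, α = 12.0, σ_y = 233.0 → σ = 206 MPa, n = 1.13
  magnesium alloy: E = 42.26, α = 25.6, σ_y = 209.6 → σ = 87.9 MPa, n = 2.39
Low-carbon steel has the lowest safety factor, n = 1.13.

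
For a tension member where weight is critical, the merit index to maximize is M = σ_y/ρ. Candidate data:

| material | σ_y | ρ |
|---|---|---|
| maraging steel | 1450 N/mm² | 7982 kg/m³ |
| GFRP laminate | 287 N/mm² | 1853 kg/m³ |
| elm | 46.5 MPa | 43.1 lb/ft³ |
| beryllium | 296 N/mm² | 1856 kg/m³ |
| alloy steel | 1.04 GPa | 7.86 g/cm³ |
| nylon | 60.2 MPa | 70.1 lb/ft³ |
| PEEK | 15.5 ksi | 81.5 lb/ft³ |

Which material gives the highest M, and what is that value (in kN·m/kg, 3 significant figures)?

Putting every candidate on a common basis:
  maraging steel: σ_y = 1450 MPa, ρ = 7982 kg/m³
  GFRP laminate: σ_y = 287.0 MPa, ρ = 1853 kg/m³
  elm: σ_y = 46.50 MPa, ρ = 690.4 kg/m³
  beryllium: σ_y = 296.0 MPa, ρ = 1856 kg/m³
  alloy steel: σ_y = 1040 MPa, ρ = 7860 kg/m³
  nylon: σ_y = 60.20 MPa, ρ = 1123 kg/m³
  PEEK: σ_y = 106.9 MPa, ρ = 1306 kg/m³
  maraging steel: M = 182 kN·m/kg
  beryllium: M = 159 kN·m/kg
  GFRP laminate: M = 155 kN·m/kg
  alloy steel: M = 132 kN·m/kg
  PEEK: M = 81.9 kN·m/kg
  elm: M = 67.4 kN·m/kg
  nylon: M = 53.6 kN·m/kg
The maximum is for maraging steel.

maraging steel, M = 182 kN·m/kg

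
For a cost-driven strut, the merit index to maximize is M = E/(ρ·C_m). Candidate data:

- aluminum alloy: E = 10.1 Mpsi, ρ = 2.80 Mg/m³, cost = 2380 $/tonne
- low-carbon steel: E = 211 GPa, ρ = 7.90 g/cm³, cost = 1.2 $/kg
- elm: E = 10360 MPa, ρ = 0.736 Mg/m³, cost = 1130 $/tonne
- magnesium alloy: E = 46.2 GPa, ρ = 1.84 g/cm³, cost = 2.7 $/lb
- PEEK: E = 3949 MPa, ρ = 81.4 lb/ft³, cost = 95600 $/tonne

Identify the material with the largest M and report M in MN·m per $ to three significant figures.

low-carbon steel, M = 22.3 MN·m per $

In SI units:
  aluminum alloy: E = 69.64 GPa, ρ = 2800 kg/m³, cost = 2.380 $/kg
  low-carbon steel: E = 211.0 GPa, ρ = 7900 kg/m³, cost = 1.200 $/kg
  elm: E = 10.36 GPa, ρ = 736.0 kg/m³, cost = 1.130 $/kg
  magnesium alloy: E = 46.20 GPa, ρ = 1840 kg/m³, cost = 5.952 $/kg
  PEEK: E = 3.949 GPa, ρ = 1304 kg/m³, cost = 95.60 $/kg
  low-carbon steel: M = 22.3 MN·m per $
  elm: M = 12.5 MN·m per $
  aluminum alloy: M = 10.4 MN·m per $
  magnesium alloy: M = 4.22 MN·m per $
  PEEK: M = 0.0317 MN·m per $
Low-carbon steel ranks first.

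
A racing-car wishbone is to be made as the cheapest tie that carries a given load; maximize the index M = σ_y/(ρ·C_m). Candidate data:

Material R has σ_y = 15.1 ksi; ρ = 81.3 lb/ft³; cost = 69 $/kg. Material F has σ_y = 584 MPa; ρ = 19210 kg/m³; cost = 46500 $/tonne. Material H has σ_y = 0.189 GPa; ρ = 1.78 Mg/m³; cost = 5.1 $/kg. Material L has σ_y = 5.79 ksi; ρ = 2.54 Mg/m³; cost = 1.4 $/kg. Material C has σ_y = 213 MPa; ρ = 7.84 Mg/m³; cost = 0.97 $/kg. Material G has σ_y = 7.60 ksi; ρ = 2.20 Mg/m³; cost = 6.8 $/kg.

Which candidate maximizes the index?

Convert each candidate to consistent units, then evaluate M:
  material R: σ_y = 104.1 MPa, ρ = 1302 kg/m³, cost = 69.00 $/kg
  material F: σ_y = 584.0 MPa, ρ = 19210 kg/m³, cost = 46.50 $/kg
  material H: σ_y = 189.0 MPa, ρ = 1780 kg/m³, cost = 5.100 $/kg
  material L: σ_y = 39.92 MPa, ρ = 2540 kg/m³, cost = 1.400 $/kg
  material C: σ_y = 213.0 MPa, ρ = 7840 kg/m³, cost = 0.9700 $/kg
  material G: σ_y = 52.40 MPa, ρ = 2200 kg/m³, cost = 6.800 $/kg
  material C: M = 28.0 kN·m per $
  material H: M = 20.8 kN·m per $
  material L: M = 11.2 kN·m per $
  material G: M = 3.50 kN·m per $
  material R: M = 1.16 kN·m per $
  material F: M = 0.654 kN·m per $
Highest index: material C.

material C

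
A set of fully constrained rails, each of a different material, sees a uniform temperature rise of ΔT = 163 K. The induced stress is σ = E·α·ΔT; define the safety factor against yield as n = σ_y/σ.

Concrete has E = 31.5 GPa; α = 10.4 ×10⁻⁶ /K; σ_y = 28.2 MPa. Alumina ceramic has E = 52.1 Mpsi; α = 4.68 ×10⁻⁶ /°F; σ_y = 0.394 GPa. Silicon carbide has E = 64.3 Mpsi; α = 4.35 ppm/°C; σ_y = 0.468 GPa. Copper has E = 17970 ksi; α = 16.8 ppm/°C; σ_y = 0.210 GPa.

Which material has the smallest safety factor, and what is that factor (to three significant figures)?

Converting E to GPa, α to ×10⁻⁶/K, σ_y to MPa, then σ and n for each:
  concrete: E = 31.50, α = 10.4, σ_y = 28.20 → σ = 53.4 MPa, n = 0.528
  alumina ceramic: E = 359.2, α = 8.42, σ_y = 394.0 → σ = 493 MPa, n = 0.799
  silicon carbide: E = 443.3, α = 4.35, σ_y = 468.0 → σ = 314 MPa, n = 1.49
  copper: E = 123.9, α = 16.8, σ_y = 210.0 → σ = 339 MPa, n = 0.619
Concrete has the lowest safety factor, n = 0.528.

concrete, n = 0.528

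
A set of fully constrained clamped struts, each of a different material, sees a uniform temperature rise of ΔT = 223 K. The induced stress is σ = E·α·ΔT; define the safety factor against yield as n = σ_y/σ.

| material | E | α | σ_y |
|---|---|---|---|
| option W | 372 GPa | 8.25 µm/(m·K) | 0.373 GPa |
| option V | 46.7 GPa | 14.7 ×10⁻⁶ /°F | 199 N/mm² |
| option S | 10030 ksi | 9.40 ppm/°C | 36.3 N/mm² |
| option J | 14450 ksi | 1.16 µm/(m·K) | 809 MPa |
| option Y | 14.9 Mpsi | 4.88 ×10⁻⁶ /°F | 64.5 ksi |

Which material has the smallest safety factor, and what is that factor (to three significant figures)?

With everything in SI (GPa, ×10⁻⁶/K, MPa):
  option W: E = 372.0, α = 8.25, σ_y = 373.0 → σ = 684 MPa, n = 0.545
  option V: E = 46.70, α = 26.5, σ_y = 199.0 → σ = 276 MPa, n = 0.722
  option S: E = 69.15, α = 9.40, σ_y = 36.30 → σ = 145 MPa, n = 0.250
  option J: E = 99.63, α = 1.16, σ_y = 809.0 → σ = 25.8 MPa, n = 31.4
  option Y: E = 102.7, α = 8.78, σ_y = 444.7 → σ = 201 MPa, n = 2.21
Option S has the lowest safety factor, n = 0.250.

option S, n = 0.250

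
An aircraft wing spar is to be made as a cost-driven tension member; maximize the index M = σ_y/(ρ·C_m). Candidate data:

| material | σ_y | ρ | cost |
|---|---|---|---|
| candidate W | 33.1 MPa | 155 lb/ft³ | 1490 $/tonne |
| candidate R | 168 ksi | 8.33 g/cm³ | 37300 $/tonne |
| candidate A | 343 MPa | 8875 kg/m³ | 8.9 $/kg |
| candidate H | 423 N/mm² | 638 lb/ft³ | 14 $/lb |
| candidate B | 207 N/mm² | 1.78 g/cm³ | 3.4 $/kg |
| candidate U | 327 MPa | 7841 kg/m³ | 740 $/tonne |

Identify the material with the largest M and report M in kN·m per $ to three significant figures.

candidate U, M = 56.4 kN·m per $

In SI units:
  candidate W: σ_y = 33.10 MPa, ρ = 2483 kg/m³, cost = 1.490 $/kg
  candidate R: σ_y = 1158 MPa, ρ = 8330 kg/m³, cost = 37.30 $/kg
  candidate A: σ_y = 343.0 MPa, ρ = 8875 kg/m³, cost = 8.900 $/kg
  candidate H: σ_y = 423.0 MPa, ρ = 10220 kg/m³, cost = 30.86 $/kg
  candidate B: σ_y = 207.0 MPa, ρ = 1780 kg/m³, cost = 3.400 $/kg
  candidate U: σ_y = 327.0 MPa, ρ = 7841 kg/m³, cost = 0.7400 $/kg
  candidate U: M = 56.4 kN·m per $
  candidate B: M = 34.2 kN·m per $
  candidate W: M = 8.95 kN·m per $
  candidate A: M = 4.34 kN·m per $
  candidate R: M = 3.73 kN·m per $
  candidate H: M = 1.34 kN·m per $
Candidate U has the largest M.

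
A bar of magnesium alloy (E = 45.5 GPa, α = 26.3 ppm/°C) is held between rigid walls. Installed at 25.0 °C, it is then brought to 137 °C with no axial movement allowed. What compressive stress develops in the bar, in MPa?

ΔT = 112.0 K. Constrained thermal stress σ = E·α·ΔT = 45.50×10³ MPa × 26.3×10⁻⁶ × 112.0 = 134 MPa (compressive).

134 MPa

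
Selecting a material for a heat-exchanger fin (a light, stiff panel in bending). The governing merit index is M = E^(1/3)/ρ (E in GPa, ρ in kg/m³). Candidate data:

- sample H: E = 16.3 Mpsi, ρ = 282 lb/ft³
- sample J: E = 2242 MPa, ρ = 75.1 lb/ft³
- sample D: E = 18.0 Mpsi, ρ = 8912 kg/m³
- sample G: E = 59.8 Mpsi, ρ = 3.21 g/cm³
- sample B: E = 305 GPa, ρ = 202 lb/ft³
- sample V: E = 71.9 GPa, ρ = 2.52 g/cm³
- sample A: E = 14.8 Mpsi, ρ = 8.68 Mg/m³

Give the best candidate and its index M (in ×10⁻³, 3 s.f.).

Putting every candidate on a common basis:
  sample H: E = 112.4 GPa, ρ = 4517 kg/m³
  sample J: E = 2.242 GPa, ρ = 1203 kg/m³
  sample D: E = 124.1 GPa, ρ = 8912 kg/m³
  sample G: E = 412.3 GPa, ρ = 3210 kg/m³
  sample B: E = 305.0 GPa, ρ = 3236 kg/m³
  sample V: E = 71.90 GPa, ρ = 2520 kg/m³
  sample A: E = 102.0 GPa, ρ = 8680 kg/m³
  sample G: M = 2.32×10⁻³
  sample B: M = 2.08×10⁻³
  sample V: M = 1.65×10⁻³
  sample J: M = 1.09×10⁻³
  sample H: M = 1.07×10⁻³
  sample D: M = 0.560×10⁻³
  sample A: M = 0.538×10⁻³
Sample G has the largest M.

sample G, M = 2.32×10⁻³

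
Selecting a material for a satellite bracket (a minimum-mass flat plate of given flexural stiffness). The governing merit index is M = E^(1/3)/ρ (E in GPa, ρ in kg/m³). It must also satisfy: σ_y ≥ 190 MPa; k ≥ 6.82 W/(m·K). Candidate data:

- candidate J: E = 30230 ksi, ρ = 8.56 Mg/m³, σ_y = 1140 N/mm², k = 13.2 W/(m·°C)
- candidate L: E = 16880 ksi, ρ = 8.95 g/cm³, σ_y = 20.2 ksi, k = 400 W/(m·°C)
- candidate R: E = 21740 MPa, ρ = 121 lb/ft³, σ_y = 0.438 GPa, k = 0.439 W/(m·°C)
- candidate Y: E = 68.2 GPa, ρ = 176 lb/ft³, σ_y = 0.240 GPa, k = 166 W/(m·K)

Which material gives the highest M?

candidate Y

Screen on constraints: σ_y ≥ 190 MPa; k ≥ 6.82 W/(m·K). Survivors: candidate J, candidate Y.
Putting every candidate on a common basis:
  candidate J: E = 208.4 GPa, ρ = 8560 kg/m³
  candidate Y: E = 68.20 GPa, ρ = 2819 kg/m³
  candidate Y: M = 1.45×10⁻³
  candidate J: M = 0.693×10⁻³
The maximum is for candidate Y.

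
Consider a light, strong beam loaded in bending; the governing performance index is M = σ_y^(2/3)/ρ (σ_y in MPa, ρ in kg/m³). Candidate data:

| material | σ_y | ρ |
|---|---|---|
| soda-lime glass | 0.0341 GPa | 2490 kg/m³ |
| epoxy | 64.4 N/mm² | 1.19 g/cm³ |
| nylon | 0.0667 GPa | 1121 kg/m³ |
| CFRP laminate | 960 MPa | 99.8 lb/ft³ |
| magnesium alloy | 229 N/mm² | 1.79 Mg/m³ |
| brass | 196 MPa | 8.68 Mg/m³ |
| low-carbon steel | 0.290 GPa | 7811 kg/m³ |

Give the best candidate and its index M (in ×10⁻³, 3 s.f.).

Putting every candidate on a common basis:
  soda-lime glass: σ_y = 34.10 MPa, ρ = 2490 kg/m³
  epoxy: σ_y = 64.40 MPa, ρ = 1190 kg/m³
  nylon: σ_y = 66.70 MPa, ρ = 1121 kg/m³
  CFRP laminate: σ_y = 960.0 MPa, ρ = 1599 kg/m³
  magnesium alloy: σ_y = 229.0 MPa, ρ = 1790 kg/m³
  brass: σ_y = 196.0 MPa, ρ = 8680 kg/m³
  low-carbon steel: σ_y = 290.0 MPa, ρ = 7811 kg/m³
  CFRP laminate: M = 60.9×10⁻³
  magnesium alloy: M = 20.9×10⁻³
  nylon: M = 14.7×10⁻³
  epoxy: M = 13.5×10⁻³
  low-carbon steel: M = 5.61×10⁻³
  soda-lime glass: M = 4.22×10⁻³
  brass: M = 3.89×10⁻³
Highest index: CFRP laminate.

CFRP laminate, M = 60.9×10⁻³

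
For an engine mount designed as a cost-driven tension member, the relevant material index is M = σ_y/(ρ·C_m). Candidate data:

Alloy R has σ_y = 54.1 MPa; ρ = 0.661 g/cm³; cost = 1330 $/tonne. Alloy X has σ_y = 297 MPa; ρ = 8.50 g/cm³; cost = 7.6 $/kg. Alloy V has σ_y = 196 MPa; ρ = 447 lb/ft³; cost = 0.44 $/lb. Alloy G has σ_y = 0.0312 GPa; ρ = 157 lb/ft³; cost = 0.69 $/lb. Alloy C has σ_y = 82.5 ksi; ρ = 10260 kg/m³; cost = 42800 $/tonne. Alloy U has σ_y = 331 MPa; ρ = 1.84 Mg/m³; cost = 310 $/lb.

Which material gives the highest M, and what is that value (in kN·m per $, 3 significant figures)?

alloy R, M = 61.5 kN·m per $

After converting to SI:
  alloy R: σ_y = 54.10 MPa, ρ = 661.0 kg/m³, cost = 1.330 $/kg
  alloy X: σ_y = 297.0 MPa, ρ = 8500 kg/m³, cost = 7.600 $/kg
  alloy V: σ_y = 196.0 MPa, ρ = 7160 kg/m³, cost = 0.9700 $/kg
  alloy G: σ_y = 31.20 MPa, ρ = 2515 kg/m³, cost = 1.521 $/kg
  alloy C: σ_y = 568.8 MPa, ρ = 10260 kg/m³, cost = 42.80 $/kg
  alloy U: σ_y = 331.0 MPa, ρ = 1840 kg/m³, cost = 683.4 $/kg
  alloy R: M = 61.5 kN·m per $
  alloy V: M = 28.2 kN·m per $
  alloy G: M = 8.16 kN·m per $
  alloy X: M = 4.60 kN·m per $
  alloy C: M = 1.30 kN·m per $
  alloy U: M = 0.263 kN·m per $
Alloy R ranks first.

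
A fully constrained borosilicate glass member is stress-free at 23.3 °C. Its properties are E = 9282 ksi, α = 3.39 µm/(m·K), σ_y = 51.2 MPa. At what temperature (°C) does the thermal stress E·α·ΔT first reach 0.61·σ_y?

E = 9282 ksi = 64.00 GPa.
E·α·ΔT = 31.23 MPa ⇒ ΔT = 31.23 / (64.00×10³ × 3.39×10⁻⁶) = 144.0 K.
T = 23.3 + 144.0 = 167.3 °C.

167 °C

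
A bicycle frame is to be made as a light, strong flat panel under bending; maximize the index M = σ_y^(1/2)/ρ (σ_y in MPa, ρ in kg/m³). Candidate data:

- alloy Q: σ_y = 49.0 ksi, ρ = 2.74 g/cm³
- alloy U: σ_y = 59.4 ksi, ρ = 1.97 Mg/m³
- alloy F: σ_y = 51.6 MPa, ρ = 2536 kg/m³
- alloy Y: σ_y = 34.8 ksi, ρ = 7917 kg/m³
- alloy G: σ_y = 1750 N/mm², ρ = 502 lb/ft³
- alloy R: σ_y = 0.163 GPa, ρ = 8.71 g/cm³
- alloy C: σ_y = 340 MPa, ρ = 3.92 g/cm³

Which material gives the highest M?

alloy U

After converting to SI:
  alloy Q: σ_y = 337.8 MPa, ρ = 2740 kg/m³
  alloy U: σ_y = 409.5 MPa, ρ = 1970 kg/m³
  alloy F: σ_y = 51.60 MPa, ρ = 2536 kg/m³
  alloy Y: σ_y = 239.9 MPa, ρ = 7917 kg/m³
  alloy G: σ_y = 1750 MPa, ρ = 8041 kg/m³
  alloy R: σ_y = 163.0 MPa, ρ = 8710 kg/m³
  alloy C: σ_y = 340.0 MPa, ρ = 3920 kg/m³
  alloy U: M = 10.3×10⁻³
  alloy Q: M = 6.71×10⁻³
  alloy G: M = 5.20×10⁻³
  alloy C: M = 4.70×10⁻³
  alloy F: M = 2.83×10⁻³
  alloy Y: M = 1.96×10⁻³
  alloy R: M = 1.47×10⁻³
The maximum is for alloy U.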